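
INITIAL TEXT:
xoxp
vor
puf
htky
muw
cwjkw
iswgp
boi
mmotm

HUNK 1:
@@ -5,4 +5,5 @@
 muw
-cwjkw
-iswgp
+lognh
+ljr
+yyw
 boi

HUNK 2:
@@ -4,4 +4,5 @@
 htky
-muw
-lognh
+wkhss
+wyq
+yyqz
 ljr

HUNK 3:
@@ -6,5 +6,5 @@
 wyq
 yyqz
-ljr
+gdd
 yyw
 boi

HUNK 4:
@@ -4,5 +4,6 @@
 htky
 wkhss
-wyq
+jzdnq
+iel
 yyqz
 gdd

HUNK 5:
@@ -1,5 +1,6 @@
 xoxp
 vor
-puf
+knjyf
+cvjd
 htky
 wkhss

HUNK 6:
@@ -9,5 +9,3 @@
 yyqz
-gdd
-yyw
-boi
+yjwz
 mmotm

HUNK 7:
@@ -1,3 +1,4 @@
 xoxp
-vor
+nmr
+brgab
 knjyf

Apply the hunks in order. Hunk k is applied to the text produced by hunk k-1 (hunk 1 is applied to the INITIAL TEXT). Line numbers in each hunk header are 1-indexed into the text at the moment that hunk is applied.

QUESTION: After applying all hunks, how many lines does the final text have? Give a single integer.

Hunk 1: at line 5 remove [cwjkw,iswgp] add [lognh,ljr,yyw] -> 10 lines: xoxp vor puf htky muw lognh ljr yyw boi mmotm
Hunk 2: at line 4 remove [muw,lognh] add [wkhss,wyq,yyqz] -> 11 lines: xoxp vor puf htky wkhss wyq yyqz ljr yyw boi mmotm
Hunk 3: at line 6 remove [ljr] add [gdd] -> 11 lines: xoxp vor puf htky wkhss wyq yyqz gdd yyw boi mmotm
Hunk 4: at line 4 remove [wyq] add [jzdnq,iel] -> 12 lines: xoxp vor puf htky wkhss jzdnq iel yyqz gdd yyw boi mmotm
Hunk 5: at line 1 remove [puf] add [knjyf,cvjd] -> 13 lines: xoxp vor knjyf cvjd htky wkhss jzdnq iel yyqz gdd yyw boi mmotm
Hunk 6: at line 9 remove [gdd,yyw,boi] add [yjwz] -> 11 lines: xoxp vor knjyf cvjd htky wkhss jzdnq iel yyqz yjwz mmotm
Hunk 7: at line 1 remove [vor] add [nmr,brgab] -> 12 lines: xoxp nmr brgab knjyf cvjd htky wkhss jzdnq iel yyqz yjwz mmotm
Final line count: 12

Answer: 12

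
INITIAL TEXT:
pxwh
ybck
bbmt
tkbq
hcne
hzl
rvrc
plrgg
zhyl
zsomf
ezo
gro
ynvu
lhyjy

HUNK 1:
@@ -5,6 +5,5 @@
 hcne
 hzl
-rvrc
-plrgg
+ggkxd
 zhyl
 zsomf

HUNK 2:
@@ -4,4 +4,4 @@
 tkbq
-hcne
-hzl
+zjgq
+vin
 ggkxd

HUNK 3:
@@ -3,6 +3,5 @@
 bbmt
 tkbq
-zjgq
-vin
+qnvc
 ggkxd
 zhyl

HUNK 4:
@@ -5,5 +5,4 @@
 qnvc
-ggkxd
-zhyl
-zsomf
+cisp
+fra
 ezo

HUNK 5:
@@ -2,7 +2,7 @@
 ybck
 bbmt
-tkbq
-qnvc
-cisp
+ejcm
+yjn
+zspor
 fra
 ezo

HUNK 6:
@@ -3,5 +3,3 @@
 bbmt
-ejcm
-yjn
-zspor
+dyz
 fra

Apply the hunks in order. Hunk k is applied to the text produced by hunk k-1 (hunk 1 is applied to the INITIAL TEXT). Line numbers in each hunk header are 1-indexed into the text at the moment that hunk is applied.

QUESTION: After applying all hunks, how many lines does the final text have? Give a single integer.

Hunk 1: at line 5 remove [rvrc,plrgg] add [ggkxd] -> 13 lines: pxwh ybck bbmt tkbq hcne hzl ggkxd zhyl zsomf ezo gro ynvu lhyjy
Hunk 2: at line 4 remove [hcne,hzl] add [zjgq,vin] -> 13 lines: pxwh ybck bbmt tkbq zjgq vin ggkxd zhyl zsomf ezo gro ynvu lhyjy
Hunk 3: at line 3 remove [zjgq,vin] add [qnvc] -> 12 lines: pxwh ybck bbmt tkbq qnvc ggkxd zhyl zsomf ezo gro ynvu lhyjy
Hunk 4: at line 5 remove [ggkxd,zhyl,zsomf] add [cisp,fra] -> 11 lines: pxwh ybck bbmt tkbq qnvc cisp fra ezo gro ynvu lhyjy
Hunk 5: at line 2 remove [tkbq,qnvc,cisp] add [ejcm,yjn,zspor] -> 11 lines: pxwh ybck bbmt ejcm yjn zspor fra ezo gro ynvu lhyjy
Hunk 6: at line 3 remove [ejcm,yjn,zspor] add [dyz] -> 9 lines: pxwh ybck bbmt dyz fra ezo gro ynvu lhyjy
Final line count: 9

Answer: 9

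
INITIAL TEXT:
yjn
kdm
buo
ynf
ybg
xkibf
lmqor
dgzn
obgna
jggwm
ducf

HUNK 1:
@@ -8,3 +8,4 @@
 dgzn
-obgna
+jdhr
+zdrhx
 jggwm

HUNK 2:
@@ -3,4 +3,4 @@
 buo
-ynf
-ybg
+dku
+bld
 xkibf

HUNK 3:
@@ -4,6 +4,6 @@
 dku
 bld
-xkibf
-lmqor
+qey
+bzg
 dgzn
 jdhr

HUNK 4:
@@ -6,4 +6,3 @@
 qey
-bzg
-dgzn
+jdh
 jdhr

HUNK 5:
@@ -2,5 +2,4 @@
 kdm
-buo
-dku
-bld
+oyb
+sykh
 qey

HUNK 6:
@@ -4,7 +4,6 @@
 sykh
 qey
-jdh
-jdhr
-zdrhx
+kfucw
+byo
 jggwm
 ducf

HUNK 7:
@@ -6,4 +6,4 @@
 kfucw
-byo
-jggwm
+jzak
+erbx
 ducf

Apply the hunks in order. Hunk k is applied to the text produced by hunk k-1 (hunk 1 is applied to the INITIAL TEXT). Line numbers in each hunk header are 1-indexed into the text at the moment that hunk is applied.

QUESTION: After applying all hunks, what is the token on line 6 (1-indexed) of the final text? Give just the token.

Answer: kfucw

Derivation:
Hunk 1: at line 8 remove [obgna] add [jdhr,zdrhx] -> 12 lines: yjn kdm buo ynf ybg xkibf lmqor dgzn jdhr zdrhx jggwm ducf
Hunk 2: at line 3 remove [ynf,ybg] add [dku,bld] -> 12 lines: yjn kdm buo dku bld xkibf lmqor dgzn jdhr zdrhx jggwm ducf
Hunk 3: at line 4 remove [xkibf,lmqor] add [qey,bzg] -> 12 lines: yjn kdm buo dku bld qey bzg dgzn jdhr zdrhx jggwm ducf
Hunk 4: at line 6 remove [bzg,dgzn] add [jdh] -> 11 lines: yjn kdm buo dku bld qey jdh jdhr zdrhx jggwm ducf
Hunk 5: at line 2 remove [buo,dku,bld] add [oyb,sykh] -> 10 lines: yjn kdm oyb sykh qey jdh jdhr zdrhx jggwm ducf
Hunk 6: at line 4 remove [jdh,jdhr,zdrhx] add [kfucw,byo] -> 9 lines: yjn kdm oyb sykh qey kfucw byo jggwm ducf
Hunk 7: at line 6 remove [byo,jggwm] add [jzak,erbx] -> 9 lines: yjn kdm oyb sykh qey kfucw jzak erbx ducf
Final line 6: kfucw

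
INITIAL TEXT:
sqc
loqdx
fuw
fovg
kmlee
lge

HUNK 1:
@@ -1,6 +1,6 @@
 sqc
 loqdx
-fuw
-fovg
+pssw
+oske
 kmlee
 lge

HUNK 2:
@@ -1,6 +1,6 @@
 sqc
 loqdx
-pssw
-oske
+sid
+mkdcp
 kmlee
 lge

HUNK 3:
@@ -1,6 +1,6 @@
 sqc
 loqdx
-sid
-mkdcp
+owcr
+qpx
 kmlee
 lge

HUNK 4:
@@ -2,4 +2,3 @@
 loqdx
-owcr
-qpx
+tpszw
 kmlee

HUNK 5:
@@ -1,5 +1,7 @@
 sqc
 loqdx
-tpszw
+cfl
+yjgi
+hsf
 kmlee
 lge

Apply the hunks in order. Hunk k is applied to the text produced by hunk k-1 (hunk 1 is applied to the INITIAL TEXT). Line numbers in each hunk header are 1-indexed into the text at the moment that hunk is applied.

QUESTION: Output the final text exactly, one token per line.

Answer: sqc
loqdx
cfl
yjgi
hsf
kmlee
lge

Derivation:
Hunk 1: at line 1 remove [fuw,fovg] add [pssw,oske] -> 6 lines: sqc loqdx pssw oske kmlee lge
Hunk 2: at line 1 remove [pssw,oske] add [sid,mkdcp] -> 6 lines: sqc loqdx sid mkdcp kmlee lge
Hunk 3: at line 1 remove [sid,mkdcp] add [owcr,qpx] -> 6 lines: sqc loqdx owcr qpx kmlee lge
Hunk 4: at line 2 remove [owcr,qpx] add [tpszw] -> 5 lines: sqc loqdx tpszw kmlee lge
Hunk 5: at line 1 remove [tpszw] add [cfl,yjgi,hsf] -> 7 lines: sqc loqdx cfl yjgi hsf kmlee lge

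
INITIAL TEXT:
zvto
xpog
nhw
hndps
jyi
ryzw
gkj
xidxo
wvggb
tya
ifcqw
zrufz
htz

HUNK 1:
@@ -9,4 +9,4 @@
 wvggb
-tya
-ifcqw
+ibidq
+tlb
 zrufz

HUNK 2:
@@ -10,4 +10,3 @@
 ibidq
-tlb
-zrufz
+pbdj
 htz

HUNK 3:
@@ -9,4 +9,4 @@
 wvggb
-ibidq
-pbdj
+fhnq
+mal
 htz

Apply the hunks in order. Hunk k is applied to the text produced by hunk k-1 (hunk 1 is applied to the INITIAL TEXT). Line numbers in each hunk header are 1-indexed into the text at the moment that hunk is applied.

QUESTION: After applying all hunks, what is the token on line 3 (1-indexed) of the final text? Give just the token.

Answer: nhw

Derivation:
Hunk 1: at line 9 remove [tya,ifcqw] add [ibidq,tlb] -> 13 lines: zvto xpog nhw hndps jyi ryzw gkj xidxo wvggb ibidq tlb zrufz htz
Hunk 2: at line 10 remove [tlb,zrufz] add [pbdj] -> 12 lines: zvto xpog nhw hndps jyi ryzw gkj xidxo wvggb ibidq pbdj htz
Hunk 3: at line 9 remove [ibidq,pbdj] add [fhnq,mal] -> 12 lines: zvto xpog nhw hndps jyi ryzw gkj xidxo wvggb fhnq mal htz
Final line 3: nhw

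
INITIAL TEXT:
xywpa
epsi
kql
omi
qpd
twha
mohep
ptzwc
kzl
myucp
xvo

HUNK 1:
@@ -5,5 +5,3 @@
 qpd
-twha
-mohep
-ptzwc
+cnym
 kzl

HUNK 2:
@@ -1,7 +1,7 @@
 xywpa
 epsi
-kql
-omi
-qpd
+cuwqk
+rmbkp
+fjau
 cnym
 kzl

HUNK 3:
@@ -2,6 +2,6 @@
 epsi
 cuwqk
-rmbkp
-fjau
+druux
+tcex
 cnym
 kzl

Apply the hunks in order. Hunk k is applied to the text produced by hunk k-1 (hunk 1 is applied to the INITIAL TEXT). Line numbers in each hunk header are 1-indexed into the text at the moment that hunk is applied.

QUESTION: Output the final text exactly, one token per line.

Answer: xywpa
epsi
cuwqk
druux
tcex
cnym
kzl
myucp
xvo

Derivation:
Hunk 1: at line 5 remove [twha,mohep,ptzwc] add [cnym] -> 9 lines: xywpa epsi kql omi qpd cnym kzl myucp xvo
Hunk 2: at line 1 remove [kql,omi,qpd] add [cuwqk,rmbkp,fjau] -> 9 lines: xywpa epsi cuwqk rmbkp fjau cnym kzl myucp xvo
Hunk 3: at line 2 remove [rmbkp,fjau] add [druux,tcex] -> 9 lines: xywpa epsi cuwqk druux tcex cnym kzl myucp xvo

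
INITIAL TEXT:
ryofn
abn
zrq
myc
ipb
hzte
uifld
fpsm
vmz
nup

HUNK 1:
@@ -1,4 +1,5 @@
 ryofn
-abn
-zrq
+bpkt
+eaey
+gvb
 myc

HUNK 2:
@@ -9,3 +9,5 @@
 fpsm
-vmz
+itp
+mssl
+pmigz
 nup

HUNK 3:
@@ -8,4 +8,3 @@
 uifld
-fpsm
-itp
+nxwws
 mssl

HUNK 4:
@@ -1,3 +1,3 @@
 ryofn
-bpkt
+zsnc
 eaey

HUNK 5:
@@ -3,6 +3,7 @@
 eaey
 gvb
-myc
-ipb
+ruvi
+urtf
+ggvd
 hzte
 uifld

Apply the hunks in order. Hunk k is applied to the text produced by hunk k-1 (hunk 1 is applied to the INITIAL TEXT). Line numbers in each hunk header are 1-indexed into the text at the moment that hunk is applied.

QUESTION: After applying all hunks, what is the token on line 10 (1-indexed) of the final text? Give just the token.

Answer: nxwws

Derivation:
Hunk 1: at line 1 remove [abn,zrq] add [bpkt,eaey,gvb] -> 11 lines: ryofn bpkt eaey gvb myc ipb hzte uifld fpsm vmz nup
Hunk 2: at line 9 remove [vmz] add [itp,mssl,pmigz] -> 13 lines: ryofn bpkt eaey gvb myc ipb hzte uifld fpsm itp mssl pmigz nup
Hunk 3: at line 8 remove [fpsm,itp] add [nxwws] -> 12 lines: ryofn bpkt eaey gvb myc ipb hzte uifld nxwws mssl pmigz nup
Hunk 4: at line 1 remove [bpkt] add [zsnc] -> 12 lines: ryofn zsnc eaey gvb myc ipb hzte uifld nxwws mssl pmigz nup
Hunk 5: at line 3 remove [myc,ipb] add [ruvi,urtf,ggvd] -> 13 lines: ryofn zsnc eaey gvb ruvi urtf ggvd hzte uifld nxwws mssl pmigz nup
Final line 10: nxwws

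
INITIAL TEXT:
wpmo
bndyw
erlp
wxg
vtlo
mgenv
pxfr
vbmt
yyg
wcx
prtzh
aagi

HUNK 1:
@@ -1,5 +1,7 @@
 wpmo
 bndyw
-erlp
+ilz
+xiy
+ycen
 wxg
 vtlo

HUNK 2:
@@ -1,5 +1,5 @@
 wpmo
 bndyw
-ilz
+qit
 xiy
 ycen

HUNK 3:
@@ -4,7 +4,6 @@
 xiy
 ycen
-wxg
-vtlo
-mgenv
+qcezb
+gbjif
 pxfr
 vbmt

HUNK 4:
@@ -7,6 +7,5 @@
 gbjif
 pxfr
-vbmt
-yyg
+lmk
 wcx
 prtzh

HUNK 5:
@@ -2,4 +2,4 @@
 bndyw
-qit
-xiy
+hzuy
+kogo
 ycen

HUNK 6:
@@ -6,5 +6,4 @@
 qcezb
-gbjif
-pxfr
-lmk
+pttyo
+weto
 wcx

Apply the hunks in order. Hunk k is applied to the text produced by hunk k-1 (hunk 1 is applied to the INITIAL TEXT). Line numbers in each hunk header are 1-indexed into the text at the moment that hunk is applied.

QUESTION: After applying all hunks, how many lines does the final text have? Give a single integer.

Hunk 1: at line 1 remove [erlp] add [ilz,xiy,ycen] -> 14 lines: wpmo bndyw ilz xiy ycen wxg vtlo mgenv pxfr vbmt yyg wcx prtzh aagi
Hunk 2: at line 1 remove [ilz] add [qit] -> 14 lines: wpmo bndyw qit xiy ycen wxg vtlo mgenv pxfr vbmt yyg wcx prtzh aagi
Hunk 3: at line 4 remove [wxg,vtlo,mgenv] add [qcezb,gbjif] -> 13 lines: wpmo bndyw qit xiy ycen qcezb gbjif pxfr vbmt yyg wcx prtzh aagi
Hunk 4: at line 7 remove [vbmt,yyg] add [lmk] -> 12 lines: wpmo bndyw qit xiy ycen qcezb gbjif pxfr lmk wcx prtzh aagi
Hunk 5: at line 2 remove [qit,xiy] add [hzuy,kogo] -> 12 lines: wpmo bndyw hzuy kogo ycen qcezb gbjif pxfr lmk wcx prtzh aagi
Hunk 6: at line 6 remove [gbjif,pxfr,lmk] add [pttyo,weto] -> 11 lines: wpmo bndyw hzuy kogo ycen qcezb pttyo weto wcx prtzh aagi
Final line count: 11

Answer: 11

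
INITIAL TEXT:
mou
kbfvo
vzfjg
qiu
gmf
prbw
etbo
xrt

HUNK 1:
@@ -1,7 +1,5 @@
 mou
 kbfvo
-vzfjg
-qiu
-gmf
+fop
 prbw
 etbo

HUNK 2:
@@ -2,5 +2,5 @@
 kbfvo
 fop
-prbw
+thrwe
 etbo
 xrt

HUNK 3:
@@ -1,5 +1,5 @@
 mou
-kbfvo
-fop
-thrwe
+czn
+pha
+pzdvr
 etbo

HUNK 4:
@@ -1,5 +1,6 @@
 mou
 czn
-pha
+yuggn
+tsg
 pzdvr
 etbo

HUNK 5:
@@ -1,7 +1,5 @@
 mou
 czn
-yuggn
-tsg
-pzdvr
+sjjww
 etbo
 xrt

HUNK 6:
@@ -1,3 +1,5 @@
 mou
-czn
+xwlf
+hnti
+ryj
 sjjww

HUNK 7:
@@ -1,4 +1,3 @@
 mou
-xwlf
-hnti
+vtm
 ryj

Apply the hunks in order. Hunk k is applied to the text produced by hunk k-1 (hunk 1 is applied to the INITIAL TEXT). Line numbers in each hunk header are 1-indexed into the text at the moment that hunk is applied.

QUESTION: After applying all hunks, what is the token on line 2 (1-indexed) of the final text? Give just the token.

Answer: vtm

Derivation:
Hunk 1: at line 1 remove [vzfjg,qiu,gmf] add [fop] -> 6 lines: mou kbfvo fop prbw etbo xrt
Hunk 2: at line 2 remove [prbw] add [thrwe] -> 6 lines: mou kbfvo fop thrwe etbo xrt
Hunk 3: at line 1 remove [kbfvo,fop,thrwe] add [czn,pha,pzdvr] -> 6 lines: mou czn pha pzdvr etbo xrt
Hunk 4: at line 1 remove [pha] add [yuggn,tsg] -> 7 lines: mou czn yuggn tsg pzdvr etbo xrt
Hunk 5: at line 1 remove [yuggn,tsg,pzdvr] add [sjjww] -> 5 lines: mou czn sjjww etbo xrt
Hunk 6: at line 1 remove [czn] add [xwlf,hnti,ryj] -> 7 lines: mou xwlf hnti ryj sjjww etbo xrt
Hunk 7: at line 1 remove [xwlf,hnti] add [vtm] -> 6 lines: mou vtm ryj sjjww etbo xrt
Final line 2: vtm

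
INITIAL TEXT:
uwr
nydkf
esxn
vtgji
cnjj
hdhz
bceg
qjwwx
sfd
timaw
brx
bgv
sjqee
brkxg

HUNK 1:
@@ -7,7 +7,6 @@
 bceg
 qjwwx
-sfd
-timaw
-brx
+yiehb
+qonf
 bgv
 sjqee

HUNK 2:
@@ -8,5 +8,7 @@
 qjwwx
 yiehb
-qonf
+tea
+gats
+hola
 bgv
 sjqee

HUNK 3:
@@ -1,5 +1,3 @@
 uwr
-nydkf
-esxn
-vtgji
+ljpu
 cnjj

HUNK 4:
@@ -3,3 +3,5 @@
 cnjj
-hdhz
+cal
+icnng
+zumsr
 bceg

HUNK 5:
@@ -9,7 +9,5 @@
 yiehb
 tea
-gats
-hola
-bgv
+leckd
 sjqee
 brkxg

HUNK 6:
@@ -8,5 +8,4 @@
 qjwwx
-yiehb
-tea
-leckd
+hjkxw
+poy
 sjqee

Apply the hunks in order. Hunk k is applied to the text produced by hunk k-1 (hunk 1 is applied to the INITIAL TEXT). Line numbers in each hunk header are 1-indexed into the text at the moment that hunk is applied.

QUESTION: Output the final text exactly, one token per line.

Answer: uwr
ljpu
cnjj
cal
icnng
zumsr
bceg
qjwwx
hjkxw
poy
sjqee
brkxg

Derivation:
Hunk 1: at line 7 remove [sfd,timaw,brx] add [yiehb,qonf] -> 13 lines: uwr nydkf esxn vtgji cnjj hdhz bceg qjwwx yiehb qonf bgv sjqee brkxg
Hunk 2: at line 8 remove [qonf] add [tea,gats,hola] -> 15 lines: uwr nydkf esxn vtgji cnjj hdhz bceg qjwwx yiehb tea gats hola bgv sjqee brkxg
Hunk 3: at line 1 remove [nydkf,esxn,vtgji] add [ljpu] -> 13 lines: uwr ljpu cnjj hdhz bceg qjwwx yiehb tea gats hola bgv sjqee brkxg
Hunk 4: at line 3 remove [hdhz] add [cal,icnng,zumsr] -> 15 lines: uwr ljpu cnjj cal icnng zumsr bceg qjwwx yiehb tea gats hola bgv sjqee brkxg
Hunk 5: at line 9 remove [gats,hola,bgv] add [leckd] -> 13 lines: uwr ljpu cnjj cal icnng zumsr bceg qjwwx yiehb tea leckd sjqee brkxg
Hunk 6: at line 8 remove [yiehb,tea,leckd] add [hjkxw,poy] -> 12 lines: uwr ljpu cnjj cal icnng zumsr bceg qjwwx hjkxw poy sjqee brkxg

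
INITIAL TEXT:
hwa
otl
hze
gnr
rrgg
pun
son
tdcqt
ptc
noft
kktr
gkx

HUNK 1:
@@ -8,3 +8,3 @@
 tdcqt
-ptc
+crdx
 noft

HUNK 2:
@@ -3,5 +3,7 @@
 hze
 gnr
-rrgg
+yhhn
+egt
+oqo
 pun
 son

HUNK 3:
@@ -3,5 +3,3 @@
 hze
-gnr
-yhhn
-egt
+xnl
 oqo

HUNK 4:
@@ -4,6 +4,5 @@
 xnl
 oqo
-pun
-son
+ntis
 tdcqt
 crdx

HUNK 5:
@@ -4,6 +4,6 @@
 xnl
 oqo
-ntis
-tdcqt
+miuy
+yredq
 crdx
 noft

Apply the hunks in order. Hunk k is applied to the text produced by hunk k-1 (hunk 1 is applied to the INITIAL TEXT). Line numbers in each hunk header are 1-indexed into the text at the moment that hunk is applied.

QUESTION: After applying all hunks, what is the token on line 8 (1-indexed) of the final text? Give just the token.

Hunk 1: at line 8 remove [ptc] add [crdx] -> 12 lines: hwa otl hze gnr rrgg pun son tdcqt crdx noft kktr gkx
Hunk 2: at line 3 remove [rrgg] add [yhhn,egt,oqo] -> 14 lines: hwa otl hze gnr yhhn egt oqo pun son tdcqt crdx noft kktr gkx
Hunk 3: at line 3 remove [gnr,yhhn,egt] add [xnl] -> 12 lines: hwa otl hze xnl oqo pun son tdcqt crdx noft kktr gkx
Hunk 4: at line 4 remove [pun,son] add [ntis] -> 11 lines: hwa otl hze xnl oqo ntis tdcqt crdx noft kktr gkx
Hunk 5: at line 4 remove [ntis,tdcqt] add [miuy,yredq] -> 11 lines: hwa otl hze xnl oqo miuy yredq crdx noft kktr gkx
Final line 8: crdx

Answer: crdx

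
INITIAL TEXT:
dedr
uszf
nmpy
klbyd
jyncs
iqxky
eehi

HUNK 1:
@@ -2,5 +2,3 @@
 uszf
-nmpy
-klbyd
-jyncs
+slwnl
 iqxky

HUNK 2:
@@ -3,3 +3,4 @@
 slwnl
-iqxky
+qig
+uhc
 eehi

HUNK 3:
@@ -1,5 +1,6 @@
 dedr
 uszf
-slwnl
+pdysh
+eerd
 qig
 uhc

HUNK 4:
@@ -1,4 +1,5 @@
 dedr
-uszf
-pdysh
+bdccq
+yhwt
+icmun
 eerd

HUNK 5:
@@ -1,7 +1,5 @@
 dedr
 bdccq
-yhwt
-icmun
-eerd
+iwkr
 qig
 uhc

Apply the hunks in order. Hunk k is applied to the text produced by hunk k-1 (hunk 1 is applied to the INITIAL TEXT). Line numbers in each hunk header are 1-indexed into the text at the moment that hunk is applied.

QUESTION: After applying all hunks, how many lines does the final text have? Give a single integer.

Answer: 6

Derivation:
Hunk 1: at line 2 remove [nmpy,klbyd,jyncs] add [slwnl] -> 5 lines: dedr uszf slwnl iqxky eehi
Hunk 2: at line 3 remove [iqxky] add [qig,uhc] -> 6 lines: dedr uszf slwnl qig uhc eehi
Hunk 3: at line 1 remove [slwnl] add [pdysh,eerd] -> 7 lines: dedr uszf pdysh eerd qig uhc eehi
Hunk 4: at line 1 remove [uszf,pdysh] add [bdccq,yhwt,icmun] -> 8 lines: dedr bdccq yhwt icmun eerd qig uhc eehi
Hunk 5: at line 1 remove [yhwt,icmun,eerd] add [iwkr] -> 6 lines: dedr bdccq iwkr qig uhc eehi
Final line count: 6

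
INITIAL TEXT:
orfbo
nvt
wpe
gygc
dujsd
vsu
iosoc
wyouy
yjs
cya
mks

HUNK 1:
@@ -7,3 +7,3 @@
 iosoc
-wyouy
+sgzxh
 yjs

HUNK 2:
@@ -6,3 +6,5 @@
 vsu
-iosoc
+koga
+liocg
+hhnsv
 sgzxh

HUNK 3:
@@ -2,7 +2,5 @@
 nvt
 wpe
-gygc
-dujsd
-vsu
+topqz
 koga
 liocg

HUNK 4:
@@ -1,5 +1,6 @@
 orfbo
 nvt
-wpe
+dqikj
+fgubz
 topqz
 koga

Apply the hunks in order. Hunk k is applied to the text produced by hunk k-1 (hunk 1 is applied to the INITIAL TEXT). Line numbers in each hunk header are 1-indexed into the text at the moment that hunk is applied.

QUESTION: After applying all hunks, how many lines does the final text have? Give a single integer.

Hunk 1: at line 7 remove [wyouy] add [sgzxh] -> 11 lines: orfbo nvt wpe gygc dujsd vsu iosoc sgzxh yjs cya mks
Hunk 2: at line 6 remove [iosoc] add [koga,liocg,hhnsv] -> 13 lines: orfbo nvt wpe gygc dujsd vsu koga liocg hhnsv sgzxh yjs cya mks
Hunk 3: at line 2 remove [gygc,dujsd,vsu] add [topqz] -> 11 lines: orfbo nvt wpe topqz koga liocg hhnsv sgzxh yjs cya mks
Hunk 4: at line 1 remove [wpe] add [dqikj,fgubz] -> 12 lines: orfbo nvt dqikj fgubz topqz koga liocg hhnsv sgzxh yjs cya mks
Final line count: 12

Answer: 12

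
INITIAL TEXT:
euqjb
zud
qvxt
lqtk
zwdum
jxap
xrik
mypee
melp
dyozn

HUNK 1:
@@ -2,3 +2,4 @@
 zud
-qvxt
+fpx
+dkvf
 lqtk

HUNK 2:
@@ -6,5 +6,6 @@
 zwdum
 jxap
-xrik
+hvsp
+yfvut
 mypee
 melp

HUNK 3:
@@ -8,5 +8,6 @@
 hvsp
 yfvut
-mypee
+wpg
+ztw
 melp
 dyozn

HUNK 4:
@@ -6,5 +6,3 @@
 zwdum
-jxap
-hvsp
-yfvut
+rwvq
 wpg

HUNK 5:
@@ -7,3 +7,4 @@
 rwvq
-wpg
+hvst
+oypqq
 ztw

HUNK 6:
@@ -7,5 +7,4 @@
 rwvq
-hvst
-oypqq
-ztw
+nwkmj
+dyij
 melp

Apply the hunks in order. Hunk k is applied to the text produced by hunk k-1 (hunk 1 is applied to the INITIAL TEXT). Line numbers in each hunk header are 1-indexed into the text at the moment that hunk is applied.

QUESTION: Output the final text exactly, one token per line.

Hunk 1: at line 2 remove [qvxt] add [fpx,dkvf] -> 11 lines: euqjb zud fpx dkvf lqtk zwdum jxap xrik mypee melp dyozn
Hunk 2: at line 6 remove [xrik] add [hvsp,yfvut] -> 12 lines: euqjb zud fpx dkvf lqtk zwdum jxap hvsp yfvut mypee melp dyozn
Hunk 3: at line 8 remove [mypee] add [wpg,ztw] -> 13 lines: euqjb zud fpx dkvf lqtk zwdum jxap hvsp yfvut wpg ztw melp dyozn
Hunk 4: at line 6 remove [jxap,hvsp,yfvut] add [rwvq] -> 11 lines: euqjb zud fpx dkvf lqtk zwdum rwvq wpg ztw melp dyozn
Hunk 5: at line 7 remove [wpg] add [hvst,oypqq] -> 12 lines: euqjb zud fpx dkvf lqtk zwdum rwvq hvst oypqq ztw melp dyozn
Hunk 6: at line 7 remove [hvst,oypqq,ztw] add [nwkmj,dyij] -> 11 lines: euqjb zud fpx dkvf lqtk zwdum rwvq nwkmj dyij melp dyozn

Answer: euqjb
zud
fpx
dkvf
lqtk
zwdum
rwvq
nwkmj
dyij
melp
dyozn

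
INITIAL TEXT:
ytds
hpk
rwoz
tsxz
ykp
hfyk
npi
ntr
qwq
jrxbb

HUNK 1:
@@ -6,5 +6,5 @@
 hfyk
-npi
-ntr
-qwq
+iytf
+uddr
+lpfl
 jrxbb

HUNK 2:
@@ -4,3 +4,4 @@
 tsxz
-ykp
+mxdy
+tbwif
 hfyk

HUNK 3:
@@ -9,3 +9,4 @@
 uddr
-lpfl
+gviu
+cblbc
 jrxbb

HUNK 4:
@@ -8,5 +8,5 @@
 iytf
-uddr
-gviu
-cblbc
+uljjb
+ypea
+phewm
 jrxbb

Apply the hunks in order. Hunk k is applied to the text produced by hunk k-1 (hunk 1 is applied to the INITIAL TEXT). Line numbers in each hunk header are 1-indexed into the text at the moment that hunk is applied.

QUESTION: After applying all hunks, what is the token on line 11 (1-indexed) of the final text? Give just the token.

Answer: phewm

Derivation:
Hunk 1: at line 6 remove [npi,ntr,qwq] add [iytf,uddr,lpfl] -> 10 lines: ytds hpk rwoz tsxz ykp hfyk iytf uddr lpfl jrxbb
Hunk 2: at line 4 remove [ykp] add [mxdy,tbwif] -> 11 lines: ytds hpk rwoz tsxz mxdy tbwif hfyk iytf uddr lpfl jrxbb
Hunk 3: at line 9 remove [lpfl] add [gviu,cblbc] -> 12 lines: ytds hpk rwoz tsxz mxdy tbwif hfyk iytf uddr gviu cblbc jrxbb
Hunk 4: at line 8 remove [uddr,gviu,cblbc] add [uljjb,ypea,phewm] -> 12 lines: ytds hpk rwoz tsxz mxdy tbwif hfyk iytf uljjb ypea phewm jrxbb
Final line 11: phewm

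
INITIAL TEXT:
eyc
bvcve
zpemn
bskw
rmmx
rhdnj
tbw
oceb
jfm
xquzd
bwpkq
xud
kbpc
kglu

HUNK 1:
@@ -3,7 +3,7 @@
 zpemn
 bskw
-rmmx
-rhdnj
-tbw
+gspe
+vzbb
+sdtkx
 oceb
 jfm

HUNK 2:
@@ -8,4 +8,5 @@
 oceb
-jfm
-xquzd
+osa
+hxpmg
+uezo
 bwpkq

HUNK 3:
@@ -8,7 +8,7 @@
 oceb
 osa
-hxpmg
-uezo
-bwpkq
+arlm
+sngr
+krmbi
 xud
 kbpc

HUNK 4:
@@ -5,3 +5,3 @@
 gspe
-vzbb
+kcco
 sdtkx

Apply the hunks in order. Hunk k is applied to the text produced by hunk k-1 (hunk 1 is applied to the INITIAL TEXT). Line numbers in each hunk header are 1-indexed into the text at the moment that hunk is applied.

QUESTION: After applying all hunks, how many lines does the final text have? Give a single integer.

Answer: 15

Derivation:
Hunk 1: at line 3 remove [rmmx,rhdnj,tbw] add [gspe,vzbb,sdtkx] -> 14 lines: eyc bvcve zpemn bskw gspe vzbb sdtkx oceb jfm xquzd bwpkq xud kbpc kglu
Hunk 2: at line 8 remove [jfm,xquzd] add [osa,hxpmg,uezo] -> 15 lines: eyc bvcve zpemn bskw gspe vzbb sdtkx oceb osa hxpmg uezo bwpkq xud kbpc kglu
Hunk 3: at line 8 remove [hxpmg,uezo,bwpkq] add [arlm,sngr,krmbi] -> 15 lines: eyc bvcve zpemn bskw gspe vzbb sdtkx oceb osa arlm sngr krmbi xud kbpc kglu
Hunk 4: at line 5 remove [vzbb] add [kcco] -> 15 lines: eyc bvcve zpemn bskw gspe kcco sdtkx oceb osa arlm sngr krmbi xud kbpc kglu
Final line count: 15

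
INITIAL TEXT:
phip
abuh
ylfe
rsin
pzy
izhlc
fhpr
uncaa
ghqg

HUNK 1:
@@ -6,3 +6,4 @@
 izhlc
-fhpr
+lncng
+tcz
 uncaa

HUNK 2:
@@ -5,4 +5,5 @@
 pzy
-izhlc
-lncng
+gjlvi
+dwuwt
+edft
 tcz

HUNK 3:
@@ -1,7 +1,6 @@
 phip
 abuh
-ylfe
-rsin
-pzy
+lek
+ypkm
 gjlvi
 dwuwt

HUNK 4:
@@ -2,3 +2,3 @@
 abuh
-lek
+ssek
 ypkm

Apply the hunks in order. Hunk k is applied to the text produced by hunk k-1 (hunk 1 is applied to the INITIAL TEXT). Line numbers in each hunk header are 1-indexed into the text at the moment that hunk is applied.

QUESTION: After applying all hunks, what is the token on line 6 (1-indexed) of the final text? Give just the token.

Hunk 1: at line 6 remove [fhpr] add [lncng,tcz] -> 10 lines: phip abuh ylfe rsin pzy izhlc lncng tcz uncaa ghqg
Hunk 2: at line 5 remove [izhlc,lncng] add [gjlvi,dwuwt,edft] -> 11 lines: phip abuh ylfe rsin pzy gjlvi dwuwt edft tcz uncaa ghqg
Hunk 3: at line 1 remove [ylfe,rsin,pzy] add [lek,ypkm] -> 10 lines: phip abuh lek ypkm gjlvi dwuwt edft tcz uncaa ghqg
Hunk 4: at line 2 remove [lek] add [ssek] -> 10 lines: phip abuh ssek ypkm gjlvi dwuwt edft tcz uncaa ghqg
Final line 6: dwuwt

Answer: dwuwt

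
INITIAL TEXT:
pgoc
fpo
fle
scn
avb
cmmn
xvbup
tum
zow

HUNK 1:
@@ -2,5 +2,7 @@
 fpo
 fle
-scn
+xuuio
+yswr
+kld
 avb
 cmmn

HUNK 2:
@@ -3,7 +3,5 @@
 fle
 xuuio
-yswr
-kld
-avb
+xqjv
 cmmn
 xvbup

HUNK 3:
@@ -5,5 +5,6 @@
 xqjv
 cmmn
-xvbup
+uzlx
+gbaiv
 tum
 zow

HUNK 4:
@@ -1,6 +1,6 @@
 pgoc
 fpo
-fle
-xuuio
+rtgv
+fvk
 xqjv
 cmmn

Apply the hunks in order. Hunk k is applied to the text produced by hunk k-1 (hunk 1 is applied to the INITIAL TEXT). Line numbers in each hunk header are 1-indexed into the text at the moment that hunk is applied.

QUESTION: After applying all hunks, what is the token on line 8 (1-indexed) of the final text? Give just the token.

Hunk 1: at line 2 remove [scn] add [xuuio,yswr,kld] -> 11 lines: pgoc fpo fle xuuio yswr kld avb cmmn xvbup tum zow
Hunk 2: at line 3 remove [yswr,kld,avb] add [xqjv] -> 9 lines: pgoc fpo fle xuuio xqjv cmmn xvbup tum zow
Hunk 3: at line 5 remove [xvbup] add [uzlx,gbaiv] -> 10 lines: pgoc fpo fle xuuio xqjv cmmn uzlx gbaiv tum zow
Hunk 4: at line 1 remove [fle,xuuio] add [rtgv,fvk] -> 10 lines: pgoc fpo rtgv fvk xqjv cmmn uzlx gbaiv tum zow
Final line 8: gbaiv

Answer: gbaiv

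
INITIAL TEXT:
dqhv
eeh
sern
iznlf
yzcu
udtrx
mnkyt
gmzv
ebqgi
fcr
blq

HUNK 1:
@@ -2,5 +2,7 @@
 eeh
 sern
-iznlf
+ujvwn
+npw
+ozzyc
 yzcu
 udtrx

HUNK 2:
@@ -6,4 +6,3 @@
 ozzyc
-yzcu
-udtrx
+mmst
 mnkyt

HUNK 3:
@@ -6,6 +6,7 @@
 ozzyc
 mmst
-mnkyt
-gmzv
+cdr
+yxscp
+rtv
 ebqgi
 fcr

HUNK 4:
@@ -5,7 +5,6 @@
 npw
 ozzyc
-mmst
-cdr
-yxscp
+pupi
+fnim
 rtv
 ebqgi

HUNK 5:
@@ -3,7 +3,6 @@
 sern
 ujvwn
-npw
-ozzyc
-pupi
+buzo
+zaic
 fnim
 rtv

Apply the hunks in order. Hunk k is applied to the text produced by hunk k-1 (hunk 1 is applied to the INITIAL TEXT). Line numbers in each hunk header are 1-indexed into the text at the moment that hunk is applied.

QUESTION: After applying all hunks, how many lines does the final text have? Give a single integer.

Answer: 11

Derivation:
Hunk 1: at line 2 remove [iznlf] add [ujvwn,npw,ozzyc] -> 13 lines: dqhv eeh sern ujvwn npw ozzyc yzcu udtrx mnkyt gmzv ebqgi fcr blq
Hunk 2: at line 6 remove [yzcu,udtrx] add [mmst] -> 12 lines: dqhv eeh sern ujvwn npw ozzyc mmst mnkyt gmzv ebqgi fcr blq
Hunk 3: at line 6 remove [mnkyt,gmzv] add [cdr,yxscp,rtv] -> 13 lines: dqhv eeh sern ujvwn npw ozzyc mmst cdr yxscp rtv ebqgi fcr blq
Hunk 4: at line 5 remove [mmst,cdr,yxscp] add [pupi,fnim] -> 12 lines: dqhv eeh sern ujvwn npw ozzyc pupi fnim rtv ebqgi fcr blq
Hunk 5: at line 3 remove [npw,ozzyc,pupi] add [buzo,zaic] -> 11 lines: dqhv eeh sern ujvwn buzo zaic fnim rtv ebqgi fcr blq
Final line count: 11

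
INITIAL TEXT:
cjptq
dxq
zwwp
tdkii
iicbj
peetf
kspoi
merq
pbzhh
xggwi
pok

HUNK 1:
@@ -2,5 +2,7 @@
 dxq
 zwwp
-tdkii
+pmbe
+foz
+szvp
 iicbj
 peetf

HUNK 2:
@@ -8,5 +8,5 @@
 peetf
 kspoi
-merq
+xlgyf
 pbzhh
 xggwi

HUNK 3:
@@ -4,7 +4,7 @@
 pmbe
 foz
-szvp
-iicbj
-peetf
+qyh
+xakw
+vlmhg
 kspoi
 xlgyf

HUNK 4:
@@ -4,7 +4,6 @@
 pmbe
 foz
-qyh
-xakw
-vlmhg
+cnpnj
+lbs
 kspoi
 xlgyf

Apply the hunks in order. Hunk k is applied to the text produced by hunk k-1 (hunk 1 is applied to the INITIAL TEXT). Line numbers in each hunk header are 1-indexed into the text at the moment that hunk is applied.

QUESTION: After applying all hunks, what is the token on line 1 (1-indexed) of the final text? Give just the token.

Answer: cjptq

Derivation:
Hunk 1: at line 2 remove [tdkii] add [pmbe,foz,szvp] -> 13 lines: cjptq dxq zwwp pmbe foz szvp iicbj peetf kspoi merq pbzhh xggwi pok
Hunk 2: at line 8 remove [merq] add [xlgyf] -> 13 lines: cjptq dxq zwwp pmbe foz szvp iicbj peetf kspoi xlgyf pbzhh xggwi pok
Hunk 3: at line 4 remove [szvp,iicbj,peetf] add [qyh,xakw,vlmhg] -> 13 lines: cjptq dxq zwwp pmbe foz qyh xakw vlmhg kspoi xlgyf pbzhh xggwi pok
Hunk 4: at line 4 remove [qyh,xakw,vlmhg] add [cnpnj,lbs] -> 12 lines: cjptq dxq zwwp pmbe foz cnpnj lbs kspoi xlgyf pbzhh xggwi pok
Final line 1: cjptq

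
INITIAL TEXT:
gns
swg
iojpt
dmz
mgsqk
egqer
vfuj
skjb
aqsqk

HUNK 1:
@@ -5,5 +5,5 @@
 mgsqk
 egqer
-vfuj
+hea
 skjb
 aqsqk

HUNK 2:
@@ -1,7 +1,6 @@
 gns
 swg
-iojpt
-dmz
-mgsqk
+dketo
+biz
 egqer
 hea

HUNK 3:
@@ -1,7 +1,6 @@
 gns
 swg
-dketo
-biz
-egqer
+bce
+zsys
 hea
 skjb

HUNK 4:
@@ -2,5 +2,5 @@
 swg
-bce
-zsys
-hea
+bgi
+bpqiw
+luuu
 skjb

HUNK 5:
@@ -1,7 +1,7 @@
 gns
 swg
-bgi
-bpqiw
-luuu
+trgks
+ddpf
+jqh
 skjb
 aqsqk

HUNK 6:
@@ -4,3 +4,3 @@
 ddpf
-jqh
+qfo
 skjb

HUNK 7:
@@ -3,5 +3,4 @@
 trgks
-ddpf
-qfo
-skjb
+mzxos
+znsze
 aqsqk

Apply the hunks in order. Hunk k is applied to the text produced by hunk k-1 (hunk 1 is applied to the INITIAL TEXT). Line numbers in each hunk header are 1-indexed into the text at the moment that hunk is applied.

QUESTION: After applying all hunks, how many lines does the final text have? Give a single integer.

Answer: 6

Derivation:
Hunk 1: at line 5 remove [vfuj] add [hea] -> 9 lines: gns swg iojpt dmz mgsqk egqer hea skjb aqsqk
Hunk 2: at line 1 remove [iojpt,dmz,mgsqk] add [dketo,biz] -> 8 lines: gns swg dketo biz egqer hea skjb aqsqk
Hunk 3: at line 1 remove [dketo,biz,egqer] add [bce,zsys] -> 7 lines: gns swg bce zsys hea skjb aqsqk
Hunk 4: at line 2 remove [bce,zsys,hea] add [bgi,bpqiw,luuu] -> 7 lines: gns swg bgi bpqiw luuu skjb aqsqk
Hunk 5: at line 1 remove [bgi,bpqiw,luuu] add [trgks,ddpf,jqh] -> 7 lines: gns swg trgks ddpf jqh skjb aqsqk
Hunk 6: at line 4 remove [jqh] add [qfo] -> 7 lines: gns swg trgks ddpf qfo skjb aqsqk
Hunk 7: at line 3 remove [ddpf,qfo,skjb] add [mzxos,znsze] -> 6 lines: gns swg trgks mzxos znsze aqsqk
Final line count: 6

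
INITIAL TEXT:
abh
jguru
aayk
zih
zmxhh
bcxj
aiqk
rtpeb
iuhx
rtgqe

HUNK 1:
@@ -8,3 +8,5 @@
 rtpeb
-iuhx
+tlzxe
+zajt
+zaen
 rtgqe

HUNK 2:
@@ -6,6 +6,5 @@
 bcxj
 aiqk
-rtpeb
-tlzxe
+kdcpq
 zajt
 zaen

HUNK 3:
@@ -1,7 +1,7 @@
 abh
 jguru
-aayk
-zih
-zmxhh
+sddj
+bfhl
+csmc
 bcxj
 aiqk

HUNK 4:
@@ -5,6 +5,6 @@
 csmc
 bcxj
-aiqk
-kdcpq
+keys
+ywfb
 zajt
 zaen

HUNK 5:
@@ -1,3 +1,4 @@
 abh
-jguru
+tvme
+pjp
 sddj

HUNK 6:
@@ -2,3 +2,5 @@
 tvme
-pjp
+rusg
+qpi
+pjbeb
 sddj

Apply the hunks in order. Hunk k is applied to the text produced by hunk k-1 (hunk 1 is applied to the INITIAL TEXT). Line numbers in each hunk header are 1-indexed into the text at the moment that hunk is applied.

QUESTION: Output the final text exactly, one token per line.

Hunk 1: at line 8 remove [iuhx] add [tlzxe,zajt,zaen] -> 12 lines: abh jguru aayk zih zmxhh bcxj aiqk rtpeb tlzxe zajt zaen rtgqe
Hunk 2: at line 6 remove [rtpeb,tlzxe] add [kdcpq] -> 11 lines: abh jguru aayk zih zmxhh bcxj aiqk kdcpq zajt zaen rtgqe
Hunk 3: at line 1 remove [aayk,zih,zmxhh] add [sddj,bfhl,csmc] -> 11 lines: abh jguru sddj bfhl csmc bcxj aiqk kdcpq zajt zaen rtgqe
Hunk 4: at line 5 remove [aiqk,kdcpq] add [keys,ywfb] -> 11 lines: abh jguru sddj bfhl csmc bcxj keys ywfb zajt zaen rtgqe
Hunk 5: at line 1 remove [jguru] add [tvme,pjp] -> 12 lines: abh tvme pjp sddj bfhl csmc bcxj keys ywfb zajt zaen rtgqe
Hunk 6: at line 2 remove [pjp] add [rusg,qpi,pjbeb] -> 14 lines: abh tvme rusg qpi pjbeb sddj bfhl csmc bcxj keys ywfb zajt zaen rtgqe

Answer: abh
tvme
rusg
qpi
pjbeb
sddj
bfhl
csmc
bcxj
keys
ywfb
zajt
zaen
rtgqe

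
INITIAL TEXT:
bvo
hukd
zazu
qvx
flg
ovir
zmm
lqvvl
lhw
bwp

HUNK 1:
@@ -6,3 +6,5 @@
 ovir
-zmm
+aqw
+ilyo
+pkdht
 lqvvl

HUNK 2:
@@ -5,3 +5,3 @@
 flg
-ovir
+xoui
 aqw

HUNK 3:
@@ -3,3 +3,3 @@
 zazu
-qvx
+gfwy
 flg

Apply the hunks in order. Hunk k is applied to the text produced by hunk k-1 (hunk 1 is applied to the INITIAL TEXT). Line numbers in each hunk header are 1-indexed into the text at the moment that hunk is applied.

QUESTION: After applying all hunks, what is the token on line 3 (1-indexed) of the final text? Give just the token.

Hunk 1: at line 6 remove [zmm] add [aqw,ilyo,pkdht] -> 12 lines: bvo hukd zazu qvx flg ovir aqw ilyo pkdht lqvvl lhw bwp
Hunk 2: at line 5 remove [ovir] add [xoui] -> 12 lines: bvo hukd zazu qvx flg xoui aqw ilyo pkdht lqvvl lhw bwp
Hunk 3: at line 3 remove [qvx] add [gfwy] -> 12 lines: bvo hukd zazu gfwy flg xoui aqw ilyo pkdht lqvvl lhw bwp
Final line 3: zazu

Answer: zazu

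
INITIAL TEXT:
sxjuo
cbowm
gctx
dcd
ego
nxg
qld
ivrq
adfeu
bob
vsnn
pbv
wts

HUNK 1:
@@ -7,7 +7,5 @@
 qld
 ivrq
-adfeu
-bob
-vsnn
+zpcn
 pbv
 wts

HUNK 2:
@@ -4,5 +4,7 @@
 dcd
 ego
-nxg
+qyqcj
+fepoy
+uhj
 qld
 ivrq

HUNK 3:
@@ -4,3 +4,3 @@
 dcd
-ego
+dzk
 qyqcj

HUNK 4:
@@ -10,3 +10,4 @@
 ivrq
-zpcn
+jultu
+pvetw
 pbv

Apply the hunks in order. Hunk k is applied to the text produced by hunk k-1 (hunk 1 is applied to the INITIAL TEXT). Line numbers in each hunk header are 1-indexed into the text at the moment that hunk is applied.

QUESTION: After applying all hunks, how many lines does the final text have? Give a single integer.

Hunk 1: at line 7 remove [adfeu,bob,vsnn] add [zpcn] -> 11 lines: sxjuo cbowm gctx dcd ego nxg qld ivrq zpcn pbv wts
Hunk 2: at line 4 remove [nxg] add [qyqcj,fepoy,uhj] -> 13 lines: sxjuo cbowm gctx dcd ego qyqcj fepoy uhj qld ivrq zpcn pbv wts
Hunk 3: at line 4 remove [ego] add [dzk] -> 13 lines: sxjuo cbowm gctx dcd dzk qyqcj fepoy uhj qld ivrq zpcn pbv wts
Hunk 4: at line 10 remove [zpcn] add [jultu,pvetw] -> 14 lines: sxjuo cbowm gctx dcd dzk qyqcj fepoy uhj qld ivrq jultu pvetw pbv wts
Final line count: 14

Answer: 14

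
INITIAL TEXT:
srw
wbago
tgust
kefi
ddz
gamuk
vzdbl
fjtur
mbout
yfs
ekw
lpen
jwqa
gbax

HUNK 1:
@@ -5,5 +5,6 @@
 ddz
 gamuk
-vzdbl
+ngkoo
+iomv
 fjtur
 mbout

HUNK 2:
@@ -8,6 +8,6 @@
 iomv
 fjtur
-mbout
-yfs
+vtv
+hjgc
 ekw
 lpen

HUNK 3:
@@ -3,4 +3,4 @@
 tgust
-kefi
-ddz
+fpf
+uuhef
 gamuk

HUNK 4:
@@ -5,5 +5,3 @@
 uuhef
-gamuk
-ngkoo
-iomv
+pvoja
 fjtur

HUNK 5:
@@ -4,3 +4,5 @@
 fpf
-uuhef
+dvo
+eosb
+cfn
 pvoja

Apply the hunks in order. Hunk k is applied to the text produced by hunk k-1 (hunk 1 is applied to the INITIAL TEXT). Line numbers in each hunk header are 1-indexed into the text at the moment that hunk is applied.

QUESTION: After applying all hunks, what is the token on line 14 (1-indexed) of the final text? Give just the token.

Hunk 1: at line 5 remove [vzdbl] add [ngkoo,iomv] -> 15 lines: srw wbago tgust kefi ddz gamuk ngkoo iomv fjtur mbout yfs ekw lpen jwqa gbax
Hunk 2: at line 8 remove [mbout,yfs] add [vtv,hjgc] -> 15 lines: srw wbago tgust kefi ddz gamuk ngkoo iomv fjtur vtv hjgc ekw lpen jwqa gbax
Hunk 3: at line 3 remove [kefi,ddz] add [fpf,uuhef] -> 15 lines: srw wbago tgust fpf uuhef gamuk ngkoo iomv fjtur vtv hjgc ekw lpen jwqa gbax
Hunk 4: at line 5 remove [gamuk,ngkoo,iomv] add [pvoja] -> 13 lines: srw wbago tgust fpf uuhef pvoja fjtur vtv hjgc ekw lpen jwqa gbax
Hunk 5: at line 4 remove [uuhef] add [dvo,eosb,cfn] -> 15 lines: srw wbago tgust fpf dvo eosb cfn pvoja fjtur vtv hjgc ekw lpen jwqa gbax
Final line 14: jwqa

Answer: jwqa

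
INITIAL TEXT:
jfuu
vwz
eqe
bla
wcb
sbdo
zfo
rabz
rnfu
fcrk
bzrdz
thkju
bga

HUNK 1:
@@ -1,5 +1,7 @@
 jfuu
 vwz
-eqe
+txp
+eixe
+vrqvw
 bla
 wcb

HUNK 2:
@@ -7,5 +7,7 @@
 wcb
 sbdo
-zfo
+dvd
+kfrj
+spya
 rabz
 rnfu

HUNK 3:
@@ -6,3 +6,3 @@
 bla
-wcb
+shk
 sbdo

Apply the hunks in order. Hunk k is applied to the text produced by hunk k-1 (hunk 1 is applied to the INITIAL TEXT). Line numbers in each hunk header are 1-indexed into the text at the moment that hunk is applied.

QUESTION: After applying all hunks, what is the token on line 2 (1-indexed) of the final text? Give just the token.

Answer: vwz

Derivation:
Hunk 1: at line 1 remove [eqe] add [txp,eixe,vrqvw] -> 15 lines: jfuu vwz txp eixe vrqvw bla wcb sbdo zfo rabz rnfu fcrk bzrdz thkju bga
Hunk 2: at line 7 remove [zfo] add [dvd,kfrj,spya] -> 17 lines: jfuu vwz txp eixe vrqvw bla wcb sbdo dvd kfrj spya rabz rnfu fcrk bzrdz thkju bga
Hunk 3: at line 6 remove [wcb] add [shk] -> 17 lines: jfuu vwz txp eixe vrqvw bla shk sbdo dvd kfrj spya rabz rnfu fcrk bzrdz thkju bga
Final line 2: vwz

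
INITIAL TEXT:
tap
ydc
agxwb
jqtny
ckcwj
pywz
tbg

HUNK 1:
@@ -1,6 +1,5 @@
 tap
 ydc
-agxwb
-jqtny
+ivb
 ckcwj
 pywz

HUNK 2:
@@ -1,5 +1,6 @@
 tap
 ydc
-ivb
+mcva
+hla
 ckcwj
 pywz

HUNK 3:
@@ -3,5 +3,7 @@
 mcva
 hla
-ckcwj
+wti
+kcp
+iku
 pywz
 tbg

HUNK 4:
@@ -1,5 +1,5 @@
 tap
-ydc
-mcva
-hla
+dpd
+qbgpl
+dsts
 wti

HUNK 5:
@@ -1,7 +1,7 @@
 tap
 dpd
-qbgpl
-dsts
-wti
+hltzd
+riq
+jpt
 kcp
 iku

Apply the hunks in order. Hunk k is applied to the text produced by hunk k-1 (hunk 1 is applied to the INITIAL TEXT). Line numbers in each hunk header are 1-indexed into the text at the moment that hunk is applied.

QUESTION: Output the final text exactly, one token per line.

Answer: tap
dpd
hltzd
riq
jpt
kcp
iku
pywz
tbg

Derivation:
Hunk 1: at line 1 remove [agxwb,jqtny] add [ivb] -> 6 lines: tap ydc ivb ckcwj pywz tbg
Hunk 2: at line 1 remove [ivb] add [mcva,hla] -> 7 lines: tap ydc mcva hla ckcwj pywz tbg
Hunk 3: at line 3 remove [ckcwj] add [wti,kcp,iku] -> 9 lines: tap ydc mcva hla wti kcp iku pywz tbg
Hunk 4: at line 1 remove [ydc,mcva,hla] add [dpd,qbgpl,dsts] -> 9 lines: tap dpd qbgpl dsts wti kcp iku pywz tbg
Hunk 5: at line 1 remove [qbgpl,dsts,wti] add [hltzd,riq,jpt] -> 9 lines: tap dpd hltzd riq jpt kcp iku pywz tbg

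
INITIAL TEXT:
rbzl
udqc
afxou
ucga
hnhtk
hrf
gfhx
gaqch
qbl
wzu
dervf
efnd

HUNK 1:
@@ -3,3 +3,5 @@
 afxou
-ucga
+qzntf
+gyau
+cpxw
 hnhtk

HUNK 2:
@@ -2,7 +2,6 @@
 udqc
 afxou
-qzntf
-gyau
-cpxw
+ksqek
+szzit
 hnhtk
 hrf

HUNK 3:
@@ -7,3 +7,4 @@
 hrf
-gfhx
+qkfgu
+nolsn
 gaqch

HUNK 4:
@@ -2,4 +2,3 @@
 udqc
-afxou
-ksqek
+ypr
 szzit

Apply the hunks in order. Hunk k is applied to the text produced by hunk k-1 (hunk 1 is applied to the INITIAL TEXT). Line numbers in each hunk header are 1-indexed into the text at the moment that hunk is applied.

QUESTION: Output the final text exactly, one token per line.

Hunk 1: at line 3 remove [ucga] add [qzntf,gyau,cpxw] -> 14 lines: rbzl udqc afxou qzntf gyau cpxw hnhtk hrf gfhx gaqch qbl wzu dervf efnd
Hunk 2: at line 2 remove [qzntf,gyau,cpxw] add [ksqek,szzit] -> 13 lines: rbzl udqc afxou ksqek szzit hnhtk hrf gfhx gaqch qbl wzu dervf efnd
Hunk 3: at line 7 remove [gfhx] add [qkfgu,nolsn] -> 14 lines: rbzl udqc afxou ksqek szzit hnhtk hrf qkfgu nolsn gaqch qbl wzu dervf efnd
Hunk 4: at line 2 remove [afxou,ksqek] add [ypr] -> 13 lines: rbzl udqc ypr szzit hnhtk hrf qkfgu nolsn gaqch qbl wzu dervf efnd

Answer: rbzl
udqc
ypr
szzit
hnhtk
hrf
qkfgu
nolsn
gaqch
qbl
wzu
dervf
efnd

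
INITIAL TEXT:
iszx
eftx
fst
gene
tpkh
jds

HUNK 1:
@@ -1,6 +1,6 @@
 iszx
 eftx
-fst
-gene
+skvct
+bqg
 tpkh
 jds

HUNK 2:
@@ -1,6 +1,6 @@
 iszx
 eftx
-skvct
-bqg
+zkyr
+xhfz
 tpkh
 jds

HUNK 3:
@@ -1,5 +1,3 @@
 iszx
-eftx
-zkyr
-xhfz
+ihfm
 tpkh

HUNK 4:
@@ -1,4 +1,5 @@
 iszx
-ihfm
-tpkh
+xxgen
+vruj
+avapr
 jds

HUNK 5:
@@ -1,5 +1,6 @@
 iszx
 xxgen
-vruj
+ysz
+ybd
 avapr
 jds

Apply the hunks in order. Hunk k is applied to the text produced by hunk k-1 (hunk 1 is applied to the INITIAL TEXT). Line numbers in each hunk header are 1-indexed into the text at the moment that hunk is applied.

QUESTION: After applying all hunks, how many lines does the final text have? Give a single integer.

Answer: 6

Derivation:
Hunk 1: at line 1 remove [fst,gene] add [skvct,bqg] -> 6 lines: iszx eftx skvct bqg tpkh jds
Hunk 2: at line 1 remove [skvct,bqg] add [zkyr,xhfz] -> 6 lines: iszx eftx zkyr xhfz tpkh jds
Hunk 3: at line 1 remove [eftx,zkyr,xhfz] add [ihfm] -> 4 lines: iszx ihfm tpkh jds
Hunk 4: at line 1 remove [ihfm,tpkh] add [xxgen,vruj,avapr] -> 5 lines: iszx xxgen vruj avapr jds
Hunk 5: at line 1 remove [vruj] add [ysz,ybd] -> 6 lines: iszx xxgen ysz ybd avapr jds
Final line count: 6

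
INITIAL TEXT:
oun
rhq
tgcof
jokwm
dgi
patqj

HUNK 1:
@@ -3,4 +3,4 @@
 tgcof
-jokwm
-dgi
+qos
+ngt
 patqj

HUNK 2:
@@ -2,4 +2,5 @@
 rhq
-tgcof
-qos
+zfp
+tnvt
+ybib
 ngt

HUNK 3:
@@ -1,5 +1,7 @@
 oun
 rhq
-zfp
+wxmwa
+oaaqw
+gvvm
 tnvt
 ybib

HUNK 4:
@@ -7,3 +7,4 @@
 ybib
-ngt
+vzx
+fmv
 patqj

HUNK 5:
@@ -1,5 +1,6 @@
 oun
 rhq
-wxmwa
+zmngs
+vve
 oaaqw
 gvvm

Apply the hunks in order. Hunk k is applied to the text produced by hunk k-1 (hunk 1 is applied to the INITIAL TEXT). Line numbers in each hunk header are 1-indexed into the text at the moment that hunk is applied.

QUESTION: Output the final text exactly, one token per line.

Hunk 1: at line 3 remove [jokwm,dgi] add [qos,ngt] -> 6 lines: oun rhq tgcof qos ngt patqj
Hunk 2: at line 2 remove [tgcof,qos] add [zfp,tnvt,ybib] -> 7 lines: oun rhq zfp tnvt ybib ngt patqj
Hunk 3: at line 1 remove [zfp] add [wxmwa,oaaqw,gvvm] -> 9 lines: oun rhq wxmwa oaaqw gvvm tnvt ybib ngt patqj
Hunk 4: at line 7 remove [ngt] add [vzx,fmv] -> 10 lines: oun rhq wxmwa oaaqw gvvm tnvt ybib vzx fmv patqj
Hunk 5: at line 1 remove [wxmwa] add [zmngs,vve] -> 11 lines: oun rhq zmngs vve oaaqw gvvm tnvt ybib vzx fmv patqj

Answer: oun
rhq
zmngs
vve
oaaqw
gvvm
tnvt
ybib
vzx
fmv
patqj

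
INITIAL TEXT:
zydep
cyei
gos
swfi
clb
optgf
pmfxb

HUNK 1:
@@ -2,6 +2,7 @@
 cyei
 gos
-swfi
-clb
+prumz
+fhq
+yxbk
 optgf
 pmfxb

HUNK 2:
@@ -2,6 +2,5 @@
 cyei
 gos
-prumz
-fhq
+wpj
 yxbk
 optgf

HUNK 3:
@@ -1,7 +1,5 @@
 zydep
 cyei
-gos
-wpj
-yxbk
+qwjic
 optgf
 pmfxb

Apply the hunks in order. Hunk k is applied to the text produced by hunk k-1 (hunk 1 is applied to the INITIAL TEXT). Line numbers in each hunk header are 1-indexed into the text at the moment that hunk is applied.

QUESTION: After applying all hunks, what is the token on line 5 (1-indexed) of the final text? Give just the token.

Answer: pmfxb

Derivation:
Hunk 1: at line 2 remove [swfi,clb] add [prumz,fhq,yxbk] -> 8 lines: zydep cyei gos prumz fhq yxbk optgf pmfxb
Hunk 2: at line 2 remove [prumz,fhq] add [wpj] -> 7 lines: zydep cyei gos wpj yxbk optgf pmfxb
Hunk 3: at line 1 remove [gos,wpj,yxbk] add [qwjic] -> 5 lines: zydep cyei qwjic optgf pmfxb
Final line 5: pmfxb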